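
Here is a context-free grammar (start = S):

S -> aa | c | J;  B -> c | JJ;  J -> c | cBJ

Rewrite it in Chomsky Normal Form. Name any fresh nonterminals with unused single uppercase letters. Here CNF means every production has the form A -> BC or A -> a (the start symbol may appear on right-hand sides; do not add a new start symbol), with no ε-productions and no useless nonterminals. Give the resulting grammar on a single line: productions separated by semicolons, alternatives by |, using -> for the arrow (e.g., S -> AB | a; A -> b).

No ε-productions.
After unit-elimination: S -> c | aa | cBJ; B -> c | JJ; J -> c | cBJ.
TERM: introduce C -> a, A -> c and substitute in every rule of length ≥2.
BIN: J -> ABJ becomes J -> AD, D -> BJ; S -> ABJ becomes S -> AE, E -> BJ.

S -> c | AE | CC; A -> c; B -> c | JJ; C -> a; D -> BJ; E -> BJ; J -> c | AD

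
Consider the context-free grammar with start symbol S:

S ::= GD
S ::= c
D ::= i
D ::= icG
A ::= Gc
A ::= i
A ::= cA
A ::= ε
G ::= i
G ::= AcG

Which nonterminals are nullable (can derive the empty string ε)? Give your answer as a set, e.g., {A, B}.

{A}

Directly nullable (have an ε-rule): {A}.
Not nullable: D, G, S — each has a terminal in every rule's right-hand side or depends on a non-nullable symbol.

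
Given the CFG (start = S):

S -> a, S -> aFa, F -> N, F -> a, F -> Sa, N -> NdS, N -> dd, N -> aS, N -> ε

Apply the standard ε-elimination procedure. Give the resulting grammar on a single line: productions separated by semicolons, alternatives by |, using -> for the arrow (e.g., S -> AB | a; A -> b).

Nullable set: {F, N}.
S -> aFa: F nullable, giving aFa | aa.
F -> N: N nullable, giving N.
Drop N -> ε.
N -> NdS: N nullable, giving NdS | dS.
Unchanged (no nullable symbols): S -> a; F -> Sa; F -> a; N -> aS; N -> dd.

S -> a | aa | aFa; F -> N | a | Sa; N -> aS | dS | dd | NdS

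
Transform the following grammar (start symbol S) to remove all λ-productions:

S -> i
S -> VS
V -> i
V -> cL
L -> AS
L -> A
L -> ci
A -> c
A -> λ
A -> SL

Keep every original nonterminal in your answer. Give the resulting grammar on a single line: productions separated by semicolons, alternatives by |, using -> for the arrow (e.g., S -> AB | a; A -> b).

Nullable set: {A, L}.
Drop A -> λ.
A -> SL: L nullable, giving S | SL.
L -> A: A nullable, giving A.
L -> AS: A nullable, giving AS | S.
V -> cL: L nullable, giving c | cL.
Unchanged (no nullable symbols): S -> VS; S -> i; A -> c; L -> ci; V -> i.

S -> i | VS; A -> S | c | SL; L -> A | S | AS | ci; V -> c | i | cL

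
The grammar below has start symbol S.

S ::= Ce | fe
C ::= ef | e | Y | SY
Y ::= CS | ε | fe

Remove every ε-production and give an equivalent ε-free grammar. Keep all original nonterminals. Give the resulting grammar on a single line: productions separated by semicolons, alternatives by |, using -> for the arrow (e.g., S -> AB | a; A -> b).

Nullable set: {C, Y}.
S -> Ce: C nullable, giving Ce | e.
C -> SY: Y nullable, giving S | SY.
C -> Y: Y nullable, giving Y.
Drop Y -> ε.
Y -> CS: C nullable, giving CS | S.
Unchanged (no nullable symbols): S -> fe; C -> e; C -> ef; Y -> fe.

S -> e | Ce | fe; C -> S | Y | e | SY | ef; Y -> S | CS | fe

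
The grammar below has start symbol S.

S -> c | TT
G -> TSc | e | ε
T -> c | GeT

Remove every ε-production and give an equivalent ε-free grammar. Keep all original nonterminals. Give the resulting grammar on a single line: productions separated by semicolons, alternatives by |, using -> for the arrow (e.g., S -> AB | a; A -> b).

S -> c | TT; G -> e | TSc; T -> c | eT | GeT

Nullable set: {G}.
Drop G -> ε.
T -> GeT: G nullable, giving GeT | eT.
Unchanged (no nullable symbols): S -> TT; S -> c; G -> TSc; G -> e; T -> c.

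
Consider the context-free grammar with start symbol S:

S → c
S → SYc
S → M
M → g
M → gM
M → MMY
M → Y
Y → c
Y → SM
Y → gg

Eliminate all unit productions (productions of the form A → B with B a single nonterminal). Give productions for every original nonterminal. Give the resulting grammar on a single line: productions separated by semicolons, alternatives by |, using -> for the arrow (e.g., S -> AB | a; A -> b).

S -> c | g | SM | gM | gg | MMY | SYc; M -> c | g | SM | gM | gg | MMY; Y -> c | SM | gg

Unit productions: M->Y, S->M.
Unit pairs (A ⇒* B via units): (M,Y), (S,M), (S,Y).
S: inherits non-unit rules of {M, S, Y} → MMY | SM | SYc | c | g | gM | gg.
M: inherits non-unit rules of {M, Y} → MMY | SM | c | g | gM | gg.
Y: inherits non-unit rules of {Y} → SM | c | gg.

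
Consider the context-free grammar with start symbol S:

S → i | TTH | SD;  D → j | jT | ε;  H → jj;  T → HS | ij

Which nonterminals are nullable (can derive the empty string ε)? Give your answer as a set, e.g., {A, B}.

Directly nullable (have an ε-rule): {D}.
Not nullable: H, S, T — each has a terminal in every rule's right-hand side or depends on a non-nullable symbol.

{D}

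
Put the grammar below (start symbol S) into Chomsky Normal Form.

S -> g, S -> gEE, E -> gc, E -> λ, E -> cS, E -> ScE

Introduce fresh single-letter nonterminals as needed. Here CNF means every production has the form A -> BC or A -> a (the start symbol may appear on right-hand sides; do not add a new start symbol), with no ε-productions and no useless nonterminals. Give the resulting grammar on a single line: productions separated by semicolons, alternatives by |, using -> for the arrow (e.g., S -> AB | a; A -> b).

S -> g | BD | BE; A -> c; B -> g; C -> AE; D -> EE; E -> AS | BA | SA | SC

Nullable: {E}; after ε-elimination: S -> g | gE | gEE; E -> Sc | cS | gc | ScE.
No unit productions to eliminate.
TERM: introduce A -> c, B -> g and substitute in every rule of length ≥2.
BIN: E -> SAE becomes E -> SC, C -> AE; S -> BEE becomes S -> BD, D -> EE.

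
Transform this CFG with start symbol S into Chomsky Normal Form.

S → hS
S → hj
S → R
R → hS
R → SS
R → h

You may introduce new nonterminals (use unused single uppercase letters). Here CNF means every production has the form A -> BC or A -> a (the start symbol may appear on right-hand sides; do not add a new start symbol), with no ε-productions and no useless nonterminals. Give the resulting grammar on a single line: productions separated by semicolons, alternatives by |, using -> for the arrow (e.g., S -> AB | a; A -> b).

No ε-productions.
After unit-elimination: S -> h | SS | hS | hj; R -> h | SS | hS.
TERM: introduce A -> h, B -> j and substitute in every rule of length ≥2.
Drop unreachable/unproductive: R.

S -> h | AB | AS | SS; A -> h; B -> j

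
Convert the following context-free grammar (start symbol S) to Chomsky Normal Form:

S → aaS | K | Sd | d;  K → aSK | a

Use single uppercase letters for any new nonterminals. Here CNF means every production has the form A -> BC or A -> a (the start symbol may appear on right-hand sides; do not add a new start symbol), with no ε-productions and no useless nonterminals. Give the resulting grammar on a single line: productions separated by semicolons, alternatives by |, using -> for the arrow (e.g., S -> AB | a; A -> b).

S -> a | d | AD | AE | SB; A -> a; B -> d; C -> SK; D -> AS; E -> SK; K -> a | AC

No ε-productions.
After unit-elimination: S -> a | d | Sd | aSK | aaS; K -> a | aSK.
TERM: introduce A -> a, B -> d and substitute in every rule of length ≥2.
BIN: K -> ASK becomes K -> AC, C -> SK; S -> AAS becomes S -> AD, D -> AS; S -> ASK becomes S -> AE, E -> SK.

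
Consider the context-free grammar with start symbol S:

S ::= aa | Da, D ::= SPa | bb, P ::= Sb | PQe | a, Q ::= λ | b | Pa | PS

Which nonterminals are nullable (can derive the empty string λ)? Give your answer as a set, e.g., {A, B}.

{Q}

Directly nullable (have an ε-rule): {Q}.
Not nullable: D, P, S — each has a terminal in every rule's right-hand side or depends on a non-nullable symbol.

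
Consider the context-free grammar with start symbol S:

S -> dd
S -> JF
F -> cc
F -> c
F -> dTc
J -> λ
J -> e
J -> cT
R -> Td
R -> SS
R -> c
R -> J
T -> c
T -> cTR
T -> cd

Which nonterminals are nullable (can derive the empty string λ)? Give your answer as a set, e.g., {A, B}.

Directly nullable (have an ε-rule): {J}.
R is nullable via R -> J (every symbol on the right is already known nullable).
Not nullable: F, S, T — each has a terminal in every rule's right-hand side or depends on a non-nullable symbol.

{J, R}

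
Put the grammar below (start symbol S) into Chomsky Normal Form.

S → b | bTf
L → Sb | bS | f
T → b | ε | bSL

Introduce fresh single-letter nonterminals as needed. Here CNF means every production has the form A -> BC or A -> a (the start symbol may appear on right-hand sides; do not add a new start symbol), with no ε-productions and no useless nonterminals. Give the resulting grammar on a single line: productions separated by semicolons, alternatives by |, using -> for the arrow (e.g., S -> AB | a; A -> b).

S -> b | AB | AC; A -> b; B -> f; C -> TB; D -> SL; L -> f | AS | SA; T -> b | AD

Nullable: {T}; after ε-elimination: S -> b | bf | bTf; L -> f | Sb | bS; T -> b | bSL.
No unit productions to eliminate.
TERM: introduce A -> b, B -> f and substitute in every rule of length ≥2.
BIN: S -> ATB becomes S -> AC, C -> TB; T -> ASL becomes T -> AD, D -> SL.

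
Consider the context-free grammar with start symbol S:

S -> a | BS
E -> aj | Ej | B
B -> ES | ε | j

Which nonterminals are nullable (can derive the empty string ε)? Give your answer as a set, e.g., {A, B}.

Directly nullable (have an ε-rule): {B}.
E is nullable via E -> B (every symbol on the right is already known nullable).
Not nullable: S — each has a terminal in every rule's right-hand side or depends on a non-nullable symbol.

{B, E}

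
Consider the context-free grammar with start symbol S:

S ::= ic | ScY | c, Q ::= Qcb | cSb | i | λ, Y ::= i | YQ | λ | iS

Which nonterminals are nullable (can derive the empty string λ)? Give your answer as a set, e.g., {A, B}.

{Q, Y}

Directly nullable (have an ε-rule): {Q, Y}.
Not nullable: S — each has a terminal in every rule's right-hand side or depends on a non-nullable symbol.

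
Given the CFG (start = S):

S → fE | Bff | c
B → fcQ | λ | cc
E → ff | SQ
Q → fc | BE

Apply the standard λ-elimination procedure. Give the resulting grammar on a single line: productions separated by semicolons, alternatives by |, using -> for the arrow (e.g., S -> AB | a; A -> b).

Nullable set: {B}.
S -> Bff: B nullable, giving Bff | ff.
Drop B -> λ.
Q -> BE: B nullable, giving BE | E.
Unchanged (no nullable symbols): S -> c; S -> fE; B -> cc; B -> fcQ; E -> SQ; E -> ff; Q -> fc.

S -> c | fE | ff | Bff; B -> cc | fcQ; E -> SQ | ff; Q -> E | BE | fc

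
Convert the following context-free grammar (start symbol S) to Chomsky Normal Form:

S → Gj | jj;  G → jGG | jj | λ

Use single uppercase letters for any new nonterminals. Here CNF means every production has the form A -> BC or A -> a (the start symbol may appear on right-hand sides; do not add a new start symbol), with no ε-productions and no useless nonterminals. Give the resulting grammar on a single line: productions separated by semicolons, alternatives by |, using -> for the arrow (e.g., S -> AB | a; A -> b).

S -> j | AA | GA; A -> j; B -> GG; G -> j | AA | AB | AG

Nullable: {G}; after ε-elimination: S -> j | Gj | jj; G -> j | jG | jj | jGG.
No unit productions to eliminate.
TERM: introduce A -> j and substitute in every rule of length ≥2.
BIN: G -> AGG becomes G -> AB, B -> GG.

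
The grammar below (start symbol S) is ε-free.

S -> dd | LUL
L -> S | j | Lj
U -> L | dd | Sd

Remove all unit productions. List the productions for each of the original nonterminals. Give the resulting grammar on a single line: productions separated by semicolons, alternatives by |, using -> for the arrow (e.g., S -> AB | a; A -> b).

S -> dd | LUL; L -> j | Lj | dd | LUL; U -> j | Lj | Sd | dd | LUL

Unit productions: L->S, U->L.
Unit pairs (A ⇒* B via units): (L,S), (U,L), (U,S).
S: inherits non-unit rules of {S} → LUL | dd.
L: inherits non-unit rules of {L, S} → LUL | Lj | dd | j.
U: inherits non-unit rules of {L, S, U} → LUL | Lj | Sd | dd | j.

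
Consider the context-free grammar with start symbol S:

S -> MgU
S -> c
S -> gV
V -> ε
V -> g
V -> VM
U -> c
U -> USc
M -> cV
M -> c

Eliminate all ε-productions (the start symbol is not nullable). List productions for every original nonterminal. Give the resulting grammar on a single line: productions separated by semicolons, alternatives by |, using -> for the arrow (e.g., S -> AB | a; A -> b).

S -> c | g | gV | MgU; M -> c | cV; U -> c | USc; V -> M | g | VM

Nullable set: {V}.
S -> gV: V nullable, giving g | gV.
M -> cV: V nullable, giving c | cV.
Drop V -> ε.
V -> VM: V nullable, giving M | VM.
Unchanged (no nullable symbols): S -> MgU; S -> c; M -> c; U -> USc; U -> c; V -> g.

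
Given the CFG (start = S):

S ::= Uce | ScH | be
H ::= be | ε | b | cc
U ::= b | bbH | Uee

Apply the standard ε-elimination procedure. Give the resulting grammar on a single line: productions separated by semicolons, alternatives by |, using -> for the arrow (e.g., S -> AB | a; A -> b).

Nullable set: {H}.
S -> ScH: H nullable, giving Sc | ScH.
Drop H -> ε.
U -> bbH: H nullable, giving bb | bbH.
Unchanged (no nullable symbols): S -> Uce; S -> be; H -> b; H -> be; H -> cc; U -> Uee; U -> b.

S -> Sc | be | ScH | Uce; H -> b | be | cc; U -> b | bb | Uee | bbH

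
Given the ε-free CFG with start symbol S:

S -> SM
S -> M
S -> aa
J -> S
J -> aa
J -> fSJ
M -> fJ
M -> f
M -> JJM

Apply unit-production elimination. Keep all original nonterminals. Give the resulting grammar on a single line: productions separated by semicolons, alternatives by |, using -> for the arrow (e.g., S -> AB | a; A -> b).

S -> f | SM | aa | fJ | JJM; J -> f | SM | aa | fJ | JJM | fSJ; M -> f | fJ | JJM

Unit productions: J->S, S->M.
Unit pairs (A ⇒* B via units): (J,M), (J,S), (S,M).
S: inherits non-unit rules of {M, S} → JJM | SM | aa | f | fJ.
J: inherits non-unit rules of {J, M, S} → JJM | SM | aa | f | fJ | fSJ.
M: inherits non-unit rules of {M} → JJM | f | fJ.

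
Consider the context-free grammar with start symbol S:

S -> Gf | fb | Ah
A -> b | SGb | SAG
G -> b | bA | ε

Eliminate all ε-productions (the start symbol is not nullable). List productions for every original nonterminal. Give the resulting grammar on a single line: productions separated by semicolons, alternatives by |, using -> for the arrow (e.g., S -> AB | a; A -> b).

Nullable set: {G}.
S -> Gf: G nullable, giving Gf | f.
A -> SAG: G nullable, giving SA | SAG.
A -> SGb: G nullable, giving SGb | Sb.
Drop G -> ε.
Unchanged (no nullable symbols): S -> Ah; S -> fb; A -> b; G -> b; G -> bA.

S -> f | Ah | Gf | fb; A -> b | SA | Sb | SAG | SGb; G -> b | bA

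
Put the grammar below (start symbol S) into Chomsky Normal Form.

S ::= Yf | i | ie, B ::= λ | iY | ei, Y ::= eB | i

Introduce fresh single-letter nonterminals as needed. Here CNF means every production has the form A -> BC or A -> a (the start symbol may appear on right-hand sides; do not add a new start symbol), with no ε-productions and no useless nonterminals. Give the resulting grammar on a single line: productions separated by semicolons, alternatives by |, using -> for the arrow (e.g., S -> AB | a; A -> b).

S -> i | CA | YD; A -> e; B -> AC | CY; C -> i; D -> f; Y -> e | i | AB

Nullable: {B}; after ε-elimination: S -> i | Yf | ie; B -> ei | iY; Y -> e | i | eB.
No unit productions to eliminate.
TERM: introduce A -> e, D -> f, C -> i and substitute in every rule of length ≥2.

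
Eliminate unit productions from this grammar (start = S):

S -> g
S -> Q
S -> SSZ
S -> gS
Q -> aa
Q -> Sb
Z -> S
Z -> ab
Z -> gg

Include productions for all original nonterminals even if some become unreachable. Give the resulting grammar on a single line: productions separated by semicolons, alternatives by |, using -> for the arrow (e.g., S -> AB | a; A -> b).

Unit productions: S->Q, Z->S.
Unit pairs (A ⇒* B via units): (S,Q), (Z,Q), (Z,S).
S: inherits non-unit rules of {Q, S} → SSZ | Sb | aa | g | gS.
Q: inherits non-unit rules of {Q} → Sb | aa.
Z: inherits non-unit rules of {Q, S, Z} → SSZ | Sb | aa | ab | g | gS | gg.

S -> g | Sb | aa | gS | SSZ; Q -> Sb | aa; Z -> g | Sb | aa | ab | gS | gg | SSZ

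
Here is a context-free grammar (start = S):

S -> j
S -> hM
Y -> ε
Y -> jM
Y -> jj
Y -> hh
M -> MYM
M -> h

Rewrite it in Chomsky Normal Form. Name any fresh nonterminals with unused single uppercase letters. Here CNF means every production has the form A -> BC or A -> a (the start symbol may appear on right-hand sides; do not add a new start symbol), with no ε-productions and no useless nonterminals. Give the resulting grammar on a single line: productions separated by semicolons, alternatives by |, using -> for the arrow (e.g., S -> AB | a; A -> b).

Nullable: {Y}; after ε-elimination: S -> j | hM; M -> h | MM | MYM; Y -> hh | jM | jj.
No unit productions to eliminate.
TERM: introduce A -> h, B -> j and substitute in every rule of length ≥2.
BIN: M -> MYM becomes M -> MC, C -> YM.

S -> j | AM; A -> h; B -> j; C -> YM; M -> h | MC | MM; Y -> AA | BB | BM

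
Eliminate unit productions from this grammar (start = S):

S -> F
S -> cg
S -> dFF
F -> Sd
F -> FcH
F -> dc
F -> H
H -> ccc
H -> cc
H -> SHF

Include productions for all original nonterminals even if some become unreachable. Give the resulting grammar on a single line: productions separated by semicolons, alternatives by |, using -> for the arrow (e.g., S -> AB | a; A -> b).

S -> Sd | cc | cg | dc | FcH | SHF | ccc | dFF; F -> Sd | cc | dc | FcH | SHF | ccc; H -> cc | SHF | ccc

Unit productions: F->H, S->F.
Unit pairs (A ⇒* B via units): (F,H), (S,F), (S,H).
S: inherits non-unit rules of {F, H, S} → FcH | SHF | Sd | cc | ccc | cg | dFF | dc.
F: inherits non-unit rules of {F, H} → FcH | SHF | Sd | cc | ccc | dc.
H: inherits non-unit rules of {H} → SHF | cc | ccc.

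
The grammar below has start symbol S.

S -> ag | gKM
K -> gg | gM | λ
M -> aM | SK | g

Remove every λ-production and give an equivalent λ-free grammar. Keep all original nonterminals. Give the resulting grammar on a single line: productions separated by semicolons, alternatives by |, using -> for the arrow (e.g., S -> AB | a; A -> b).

Nullable set: {K}.
S -> gKM: K nullable, giving gKM | gM.
Drop K -> λ.
M -> SK: K nullable, giving S | SK.
Unchanged (no nullable symbols): S -> ag; K -> gM; K -> gg; M -> aM; M -> g.

S -> ag | gM | gKM; K -> gM | gg; M -> S | g | SK | aM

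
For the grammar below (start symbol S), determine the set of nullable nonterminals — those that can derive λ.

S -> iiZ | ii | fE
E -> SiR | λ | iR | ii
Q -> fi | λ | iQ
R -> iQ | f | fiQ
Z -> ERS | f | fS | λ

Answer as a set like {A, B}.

Directly nullable (have an ε-rule): {E, Q, Z}.
Not nullable: R, S — each has a terminal in every rule's right-hand side or depends on a non-nullable symbol.

{E, Q, Z}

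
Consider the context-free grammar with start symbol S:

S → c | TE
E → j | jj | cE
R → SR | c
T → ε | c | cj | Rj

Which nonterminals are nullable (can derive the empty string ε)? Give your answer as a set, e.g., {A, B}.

{T}

Directly nullable (have an ε-rule): {T}.
Not nullable: E, R, S — each has a terminal in every rule's right-hand side or depends on a non-nullable symbol.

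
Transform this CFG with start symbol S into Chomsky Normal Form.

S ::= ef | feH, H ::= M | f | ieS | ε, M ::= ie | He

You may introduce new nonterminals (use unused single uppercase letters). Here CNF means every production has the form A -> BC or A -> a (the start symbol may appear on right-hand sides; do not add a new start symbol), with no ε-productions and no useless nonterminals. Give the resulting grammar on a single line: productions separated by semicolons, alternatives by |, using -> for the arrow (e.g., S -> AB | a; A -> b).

S -> AC | CA | CE; A -> e; B -> i; C -> f; D -> AS; E -> AH; H -> e | f | BA | BD | HA

Nullable: {H}; after ε-elimination: S -> ef | fe | feH; H -> M | f | ieS; M -> e | He | ie.
After unit-elimination: S -> ef | fe | feH; H -> e | f | He | ie | ieS; M -> e | He | ie.
TERM: introduce A -> e, C -> f, B -> i and substitute in every rule of length ≥2.
BIN: H -> BAS becomes H -> BD, D -> AS; S -> CAH becomes S -> CE, E -> AH.
Drop unreachable/unproductive: M.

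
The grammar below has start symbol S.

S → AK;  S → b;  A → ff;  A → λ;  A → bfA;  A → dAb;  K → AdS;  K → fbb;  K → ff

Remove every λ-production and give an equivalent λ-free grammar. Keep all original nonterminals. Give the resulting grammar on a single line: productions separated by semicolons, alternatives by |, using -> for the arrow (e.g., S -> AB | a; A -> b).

Nullable set: {A}.
S -> AK: A nullable, giving AK | K.
Drop A -> λ.
A -> bfA: A nullable, giving bf | bfA.
A -> dAb: A nullable, giving dAb | db.
K -> AdS: A nullable, giving AdS | dS.
Unchanged (no nullable symbols): S -> b; A -> ff; K -> fbb; K -> ff.

S -> K | b | AK; A -> bf | db | ff | bfA | dAb; K -> dS | ff | AdS | fbb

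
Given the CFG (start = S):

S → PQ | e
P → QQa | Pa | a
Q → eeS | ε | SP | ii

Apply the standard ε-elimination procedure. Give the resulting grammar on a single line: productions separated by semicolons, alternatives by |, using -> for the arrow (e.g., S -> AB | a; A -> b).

Nullable set: {Q}.
S -> PQ: Q nullable, giving P | PQ.
P -> QQa: Q, Q nullable, giving QQa | Qa | a.
Drop Q -> ε.
Unchanged (no nullable symbols): S -> e; P -> Pa; P -> a; Q -> SP; Q -> eeS; Q -> ii.

S -> P | e | PQ; P -> a | Pa | Qa | QQa; Q -> SP | ii | eeS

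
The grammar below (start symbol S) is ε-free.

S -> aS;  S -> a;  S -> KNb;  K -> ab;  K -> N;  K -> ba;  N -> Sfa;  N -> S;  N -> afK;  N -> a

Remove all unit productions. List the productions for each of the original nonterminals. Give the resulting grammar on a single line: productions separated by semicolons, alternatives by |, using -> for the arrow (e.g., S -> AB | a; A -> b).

S -> a | aS | KNb; K -> a | aS | ab | ba | KNb | Sfa | afK; N -> a | aS | KNb | Sfa | afK

Unit productions: K->N, N->S.
Unit pairs (A ⇒* B via units): (K,N), (K,S), (N,S).
S: inherits non-unit rules of {S} → KNb | a | aS.
K: inherits non-unit rules of {K, N, S} → KNb | Sfa | a | aS | ab | afK | ba.
N: inherits non-unit rules of {N, S} → KNb | Sfa | a | aS | afK.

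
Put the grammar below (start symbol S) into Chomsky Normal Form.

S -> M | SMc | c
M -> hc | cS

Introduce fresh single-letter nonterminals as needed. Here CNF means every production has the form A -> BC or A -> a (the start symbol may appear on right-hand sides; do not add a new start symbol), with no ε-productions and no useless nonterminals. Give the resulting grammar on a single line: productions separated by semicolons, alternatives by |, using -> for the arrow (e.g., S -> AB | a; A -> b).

S -> c | AS | BA | SC; A -> c; B -> h; C -> MA; M -> AS | BA

No ε-productions.
After unit-elimination: S -> c | cS | hc | SMc; M -> cS | hc.
TERM: introduce A -> c, B -> h and substitute in every rule of length ≥2.
BIN: S -> SMA becomes S -> SC, C -> MA.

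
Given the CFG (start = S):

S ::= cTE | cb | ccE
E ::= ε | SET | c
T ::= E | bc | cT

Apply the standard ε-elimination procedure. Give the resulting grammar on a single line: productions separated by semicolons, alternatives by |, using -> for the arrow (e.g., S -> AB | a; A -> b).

S -> c | cE | cT | cb | cc | cTE | ccE; E -> S | c | SE | ST | SET; T -> E | c | bc | cT

Nullable set: {E, T}.
S -> cTE: T, E nullable, giving c | cE | cT | cTE.
S -> ccE: E nullable, giving cc | ccE.
Drop E -> ε.
E -> SET: E, T nullable, giving S | SE | SET | ST.
T -> E: E nullable, giving E.
T -> cT: T nullable, giving c | cT.
Unchanged (no nullable symbols): S -> cb; E -> c; T -> bc.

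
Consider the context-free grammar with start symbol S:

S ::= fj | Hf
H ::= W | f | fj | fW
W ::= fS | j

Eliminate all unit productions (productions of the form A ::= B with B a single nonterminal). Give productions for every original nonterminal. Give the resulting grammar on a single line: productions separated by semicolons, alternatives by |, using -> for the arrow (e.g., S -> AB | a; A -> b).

S -> Hf | fj; H -> f | j | fS | fW | fj; W -> j | fS

Unit productions: H->W.
Unit pairs (A ⇒* B via units): (H,W).
S: inherits non-unit rules of {S} → Hf | fj.
H: inherits non-unit rules of {H, W} → f | fS | fW | fj | j.
W: inherits non-unit rules of {W} → fS | j.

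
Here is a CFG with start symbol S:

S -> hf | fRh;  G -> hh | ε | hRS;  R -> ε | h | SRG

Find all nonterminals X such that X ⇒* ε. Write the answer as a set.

{G, R}

Directly nullable (have an ε-rule): {G, R}.
Not nullable: S — each has a terminal in every rule's right-hand side or depends on a non-nullable symbol.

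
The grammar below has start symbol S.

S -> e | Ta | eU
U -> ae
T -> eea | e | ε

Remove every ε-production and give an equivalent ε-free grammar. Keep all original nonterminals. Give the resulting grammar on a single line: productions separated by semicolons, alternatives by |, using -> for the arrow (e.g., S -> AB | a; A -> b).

S -> a | e | Ta | eU; T -> e | eea; U -> ae

Nullable set: {T}.
S -> Ta: T nullable, giving Ta | a.
Drop T -> ε.
Unchanged (no nullable symbols): S -> e; S -> eU; T -> e; T -> eea; U -> ae.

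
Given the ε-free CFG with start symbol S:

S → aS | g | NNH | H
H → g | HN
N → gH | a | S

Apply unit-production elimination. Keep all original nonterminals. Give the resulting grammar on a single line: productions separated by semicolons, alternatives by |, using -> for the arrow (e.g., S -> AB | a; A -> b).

S -> g | HN | aS | NNH; H -> g | HN; N -> a | g | HN | aS | gH | NNH

Unit productions: N->S, S->H.
Unit pairs (A ⇒* B via units): (N,H), (N,S), (S,H).
S: inherits non-unit rules of {H, S} → HN | NNH | aS | g.
H: inherits non-unit rules of {H} → HN | g.
N: inherits non-unit rules of {H, N, S} → HN | NNH | a | aS | g | gH.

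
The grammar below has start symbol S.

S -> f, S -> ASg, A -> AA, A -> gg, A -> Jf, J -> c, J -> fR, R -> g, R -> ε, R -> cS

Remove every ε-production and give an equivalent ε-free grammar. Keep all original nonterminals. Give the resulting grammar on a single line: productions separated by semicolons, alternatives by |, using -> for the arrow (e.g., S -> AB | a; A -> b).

S -> f | ASg; A -> AA | Jf | gg; J -> c | f | fR; R -> g | cS

Nullable set: {R}.
J -> fR: R nullable, giving f | fR.
Drop R -> ε.
Unchanged (no nullable symbols): S -> ASg; S -> f; A -> AA; A -> Jf; A -> gg; J -> c; R -> cS; R -> g.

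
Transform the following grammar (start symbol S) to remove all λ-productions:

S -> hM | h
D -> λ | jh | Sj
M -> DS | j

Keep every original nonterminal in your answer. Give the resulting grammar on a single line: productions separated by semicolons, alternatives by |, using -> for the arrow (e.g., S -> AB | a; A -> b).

Nullable set: {D}.
Drop D -> λ.
M -> DS: D nullable, giving DS | S.
Unchanged (no nullable symbols): S -> h; S -> hM; D -> Sj; D -> jh; M -> j.

S -> h | hM; D -> Sj | jh; M -> S | j | DS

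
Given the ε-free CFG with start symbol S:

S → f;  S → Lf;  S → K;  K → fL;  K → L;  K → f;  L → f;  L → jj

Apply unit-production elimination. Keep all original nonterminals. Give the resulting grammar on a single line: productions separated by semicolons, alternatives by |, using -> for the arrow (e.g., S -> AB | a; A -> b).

Unit productions: K->L, S->K.
Unit pairs (A ⇒* B via units): (K,L), (S,K), (S,L).
S: inherits non-unit rules of {K, L, S} → Lf | f | fL | jj.
K: inherits non-unit rules of {K, L} → f | fL | jj.
L: inherits non-unit rules of {L} → f | jj.

S -> f | Lf | fL | jj; K -> f | fL | jj; L -> f | jj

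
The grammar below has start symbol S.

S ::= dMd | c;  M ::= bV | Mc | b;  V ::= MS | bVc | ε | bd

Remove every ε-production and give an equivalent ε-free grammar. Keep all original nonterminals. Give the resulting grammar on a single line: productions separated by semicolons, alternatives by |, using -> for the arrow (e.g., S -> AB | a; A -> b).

S -> c | dMd; M -> b | Mc | bV; V -> MS | bc | bd | bVc

Nullable set: {V}.
M -> bV: V nullable, giving b | bV.
Drop V -> ε.
V -> bVc: V nullable, giving bVc | bc.
Unchanged (no nullable symbols): S -> c; S -> dMd; M -> Mc; M -> b; V -> MS; V -> bd.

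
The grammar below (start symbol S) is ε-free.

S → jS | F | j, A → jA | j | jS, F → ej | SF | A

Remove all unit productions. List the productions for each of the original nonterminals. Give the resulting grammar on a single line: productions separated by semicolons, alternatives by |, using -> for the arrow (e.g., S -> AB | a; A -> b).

S -> j | SF | ej | jA | jS; A -> j | jA | jS; F -> j | SF | ej | jA | jS

Unit productions: F->A, S->F.
Unit pairs (A ⇒* B via units): (F,A), (S,A), (S,F).
S: inherits non-unit rules of {A, F, S} → SF | ej | j | jA | jS.
A: inherits non-unit rules of {A} → j | jA | jS.
F: inherits non-unit rules of {A, F} → SF | ej | j | jA | jS.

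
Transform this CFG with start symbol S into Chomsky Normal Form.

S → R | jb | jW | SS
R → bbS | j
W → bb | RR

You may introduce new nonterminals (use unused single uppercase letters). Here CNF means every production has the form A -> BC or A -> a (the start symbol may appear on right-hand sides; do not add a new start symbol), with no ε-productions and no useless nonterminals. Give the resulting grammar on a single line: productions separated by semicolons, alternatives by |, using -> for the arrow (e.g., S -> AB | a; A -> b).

S -> j | AD | BA | BW | SS; A -> b; B -> j; C -> AS; D -> AS; R -> j | AC; W -> AA | RR

No ε-productions.
After unit-elimination: S -> j | SS | jW | jb | bbS; R -> j | bbS; W -> RR | bb.
TERM: introduce A -> b, B -> j and substitute in every rule of length ≥2.
BIN: R -> AAS becomes R -> AC, C -> AS; S -> AAS becomes S -> AD, D -> AS.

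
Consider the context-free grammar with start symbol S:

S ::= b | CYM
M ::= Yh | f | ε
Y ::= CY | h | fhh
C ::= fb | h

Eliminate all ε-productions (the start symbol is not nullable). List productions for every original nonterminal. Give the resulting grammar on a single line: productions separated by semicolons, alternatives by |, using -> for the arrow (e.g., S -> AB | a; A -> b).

Nullable set: {M}.
S -> CYM: M nullable, giving CY | CYM.
Drop M -> ε.
Unchanged (no nullable symbols): S -> b; C -> fb; C -> h; M -> Yh; M -> f; Y -> CY; Y -> fhh; Y -> h.

S -> b | CY | CYM; C -> h | fb; M -> f | Yh; Y -> h | CY | fhh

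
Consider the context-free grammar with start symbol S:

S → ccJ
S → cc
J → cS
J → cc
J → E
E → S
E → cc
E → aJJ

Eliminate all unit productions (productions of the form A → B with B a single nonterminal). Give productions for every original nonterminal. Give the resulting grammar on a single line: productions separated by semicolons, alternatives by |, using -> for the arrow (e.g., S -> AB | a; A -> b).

Unit productions: E->S, J->E.
Unit pairs (A ⇒* B via units): (E,S), (J,E), (J,S).
S: inherits non-unit rules of {S} → cc | ccJ.
E: inherits non-unit rules of {E, S} → aJJ | cc | ccJ.
J: inherits non-unit rules of {E, J, S} → aJJ | cS | cc | ccJ.

S -> cc | ccJ; E -> cc | aJJ | ccJ; J -> cS | cc | aJJ | ccJ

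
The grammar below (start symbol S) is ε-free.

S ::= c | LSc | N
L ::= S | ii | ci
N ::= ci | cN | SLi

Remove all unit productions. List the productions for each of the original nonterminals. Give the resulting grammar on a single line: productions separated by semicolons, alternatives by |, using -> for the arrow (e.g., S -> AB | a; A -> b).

Unit productions: L->S, S->N.
Unit pairs (A ⇒* B via units): (L,N), (L,S), (S,N).
S: inherits non-unit rules of {N, S} → LSc | SLi | c | cN | ci.
L: inherits non-unit rules of {L, N, S} → LSc | SLi | c | cN | ci | ii.
N: inherits non-unit rules of {N} → SLi | cN | ci.

S -> c | cN | ci | LSc | SLi; L -> c | cN | ci | ii | LSc | SLi; N -> cN | ci | SLi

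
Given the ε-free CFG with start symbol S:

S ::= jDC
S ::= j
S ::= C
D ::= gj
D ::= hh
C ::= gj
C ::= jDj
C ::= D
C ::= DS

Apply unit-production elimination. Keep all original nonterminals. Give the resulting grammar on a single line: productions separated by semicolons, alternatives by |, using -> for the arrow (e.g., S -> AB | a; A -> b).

Unit productions: C->D, S->C.
Unit pairs (A ⇒* B via units): (C,D), (S,C), (S,D).
S: inherits non-unit rules of {C, D, S} → DS | gj | hh | j | jDC | jDj.
C: inherits non-unit rules of {C, D} → DS | gj | hh | jDj.
D: inherits non-unit rules of {D} → gj | hh.

S -> j | DS | gj | hh | jDC | jDj; C -> DS | gj | hh | jDj; D -> gj | hh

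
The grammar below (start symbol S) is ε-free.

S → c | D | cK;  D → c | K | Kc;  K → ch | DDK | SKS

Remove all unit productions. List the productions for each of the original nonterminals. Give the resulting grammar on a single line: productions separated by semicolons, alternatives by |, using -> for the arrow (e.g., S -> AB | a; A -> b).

Unit productions: D->K, S->D.
Unit pairs (A ⇒* B via units): (D,K), (S,D), (S,K).
S: inherits non-unit rules of {D, K, S} → DDK | Kc | SKS | c | cK | ch.
D: inherits non-unit rules of {D, K} → DDK | Kc | SKS | c | ch.
K: inherits non-unit rules of {K} → DDK | SKS | ch.

S -> c | Kc | cK | ch | DDK | SKS; D -> c | Kc | ch | DDK | SKS; K -> ch | DDK | SKS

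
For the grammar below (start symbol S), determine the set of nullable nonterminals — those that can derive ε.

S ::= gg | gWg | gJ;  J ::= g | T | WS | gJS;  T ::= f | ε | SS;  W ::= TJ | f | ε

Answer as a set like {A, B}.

Directly nullable (have an ε-rule): {T, W}.
J is nullable via J -> T (every symbol on the right is already known nullable).
Not nullable: S — each has a terminal in every rule's right-hand side or depends on a non-nullable symbol.

{J, T, W}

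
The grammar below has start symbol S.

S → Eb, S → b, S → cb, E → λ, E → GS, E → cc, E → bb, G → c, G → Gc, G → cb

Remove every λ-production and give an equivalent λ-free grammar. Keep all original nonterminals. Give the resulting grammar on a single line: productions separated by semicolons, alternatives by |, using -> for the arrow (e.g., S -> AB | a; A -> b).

Nullable set: {E}.
S -> Eb: E nullable, giving Eb | b.
Drop E -> λ.
Unchanged (no nullable symbols): S -> b; S -> cb; E -> GS; E -> bb; E -> cc; G -> Gc; G -> c; G -> cb.

S -> b | Eb | cb; E -> GS | bb | cc; G -> c | Gc | cb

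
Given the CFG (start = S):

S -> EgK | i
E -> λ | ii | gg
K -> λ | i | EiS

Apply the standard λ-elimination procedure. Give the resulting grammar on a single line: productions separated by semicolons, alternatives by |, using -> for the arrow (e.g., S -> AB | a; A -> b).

Nullable set: {E, K}.
S -> EgK: E, K nullable, giving Eg | EgK | g | gK.
Drop E -> λ.
Drop K -> λ.
K -> EiS: E nullable, giving EiS | iS.
Unchanged (no nullable symbols): S -> i; E -> gg; E -> ii; K -> i.

S -> g | i | Eg | gK | EgK; E -> gg | ii; K -> i | iS | EiS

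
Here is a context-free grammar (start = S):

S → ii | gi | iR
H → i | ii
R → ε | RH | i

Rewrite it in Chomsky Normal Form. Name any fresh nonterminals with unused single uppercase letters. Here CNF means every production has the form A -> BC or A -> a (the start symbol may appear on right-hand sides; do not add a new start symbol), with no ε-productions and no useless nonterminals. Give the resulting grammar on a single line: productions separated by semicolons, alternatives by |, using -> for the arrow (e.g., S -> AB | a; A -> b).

S -> i | AA | AR | BA; A -> i; B -> g; H -> i | AA; R -> i | AA | RH

Nullable: {R}; after ε-elimination: S -> i | gi | iR | ii; H -> i | ii; R -> H | i | RH.
After unit-elimination: S -> i | gi | iR | ii; H -> i | ii; R -> i | RH | ii.
TERM: introduce B -> g, A -> i and substitute in every rule of length ≥2.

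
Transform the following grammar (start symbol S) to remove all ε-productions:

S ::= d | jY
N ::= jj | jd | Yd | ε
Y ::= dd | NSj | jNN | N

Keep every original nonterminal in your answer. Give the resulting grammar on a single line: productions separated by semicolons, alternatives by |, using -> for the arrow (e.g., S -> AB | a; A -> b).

Nullable set: {N, Y}.
S -> jY: Y nullable, giving j | jY.
Drop N -> ε.
N -> Yd: Y nullable, giving Yd | d.
Y -> N: N nullable, giving N.
Y -> NSj: N nullable, giving NSj | Sj.
Y -> jNN: N, N nullable, giving j | jN | jNN.
Unchanged (no nullable symbols): S -> d; N -> jd; N -> jj; Y -> dd.

S -> d | j | jY; N -> d | Yd | jd | jj; Y -> N | j | Sj | dd | jN | NSj | jNN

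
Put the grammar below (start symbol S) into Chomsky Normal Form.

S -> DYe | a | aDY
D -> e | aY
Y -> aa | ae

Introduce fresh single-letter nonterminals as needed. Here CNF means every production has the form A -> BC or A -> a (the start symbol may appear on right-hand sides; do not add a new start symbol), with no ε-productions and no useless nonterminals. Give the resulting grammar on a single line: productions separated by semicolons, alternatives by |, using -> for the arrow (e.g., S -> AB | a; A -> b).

No ε-productions.
No unit productions to eliminate.
TERM: introduce A -> a, B -> e and substitute in every rule of length ≥2.
BIN: S -> ADY becomes S -> AC, C -> DY; S -> DYB becomes S -> DE, E -> YB.

S -> a | AC | DE; A -> a; B -> e; C -> DY; D -> e | AY; E -> YB; Y -> AA | AB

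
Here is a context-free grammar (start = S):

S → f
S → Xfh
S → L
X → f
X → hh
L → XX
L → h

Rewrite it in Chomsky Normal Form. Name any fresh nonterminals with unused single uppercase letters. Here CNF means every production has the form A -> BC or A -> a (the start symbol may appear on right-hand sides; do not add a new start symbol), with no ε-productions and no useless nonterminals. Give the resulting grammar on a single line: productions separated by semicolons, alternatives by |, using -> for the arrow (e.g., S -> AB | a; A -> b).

No ε-productions.
After unit-elimination: S -> f | h | XX | Xfh; L -> h | XX; X -> f | hh.
TERM: introduce A -> f, B -> h and substitute in every rule of length ≥2.
BIN: S -> XAB becomes S -> XC, C -> AB.
Drop unreachable/unproductive: L.

S -> f | h | XC | XX; A -> f; B -> h; C -> AB; X -> f | BB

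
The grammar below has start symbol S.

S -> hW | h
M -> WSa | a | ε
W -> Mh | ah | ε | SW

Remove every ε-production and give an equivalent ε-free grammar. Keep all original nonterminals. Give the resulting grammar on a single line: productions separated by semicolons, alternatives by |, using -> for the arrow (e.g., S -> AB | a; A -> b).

Nullable set: {M, W}.
S -> hW: W nullable, giving h | hW.
Drop M -> ε.
M -> WSa: W nullable, giving Sa | WSa.
Drop W -> ε.
W -> Mh: M nullable, giving Mh | h.
W -> SW: W nullable, giving S | SW.
Unchanged (no nullable symbols): S -> h; M -> a; W -> ah.

S -> h | hW; M -> a | Sa | WSa; W -> S | h | Mh | SW | ah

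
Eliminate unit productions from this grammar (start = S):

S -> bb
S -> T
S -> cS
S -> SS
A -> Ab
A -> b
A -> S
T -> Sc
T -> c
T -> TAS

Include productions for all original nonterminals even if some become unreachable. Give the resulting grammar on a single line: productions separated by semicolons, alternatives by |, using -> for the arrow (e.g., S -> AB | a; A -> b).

Unit productions: A->S, S->T.
Unit pairs (A ⇒* B via units): (A,S), (A,T), (S,T).
S: inherits non-unit rules of {S, T} → SS | Sc | TAS | bb | c | cS.
A: inherits non-unit rules of {A, S, T} → Ab | SS | Sc | TAS | b | bb | c | cS.
T: inherits non-unit rules of {T} → Sc | TAS | c.

S -> c | SS | Sc | bb | cS | TAS; A -> b | c | Ab | SS | Sc | bb | cS | TAS; T -> c | Sc | TAS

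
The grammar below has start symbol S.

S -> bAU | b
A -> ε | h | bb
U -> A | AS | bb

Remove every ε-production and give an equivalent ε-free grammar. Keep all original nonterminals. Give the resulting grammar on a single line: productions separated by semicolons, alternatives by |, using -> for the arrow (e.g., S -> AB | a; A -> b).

Nullable set: {A, U}.
S -> bAU: A, U nullable, giving b | bA | bAU | bU.
Drop A -> ε.
U -> A: A nullable, giving A.
U -> AS: A nullable, giving AS | S.
Unchanged (no nullable symbols): S -> b; A -> bb; A -> h; U -> bb.

S -> b | bA | bU | bAU; A -> h | bb; U -> A | S | AS | bb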